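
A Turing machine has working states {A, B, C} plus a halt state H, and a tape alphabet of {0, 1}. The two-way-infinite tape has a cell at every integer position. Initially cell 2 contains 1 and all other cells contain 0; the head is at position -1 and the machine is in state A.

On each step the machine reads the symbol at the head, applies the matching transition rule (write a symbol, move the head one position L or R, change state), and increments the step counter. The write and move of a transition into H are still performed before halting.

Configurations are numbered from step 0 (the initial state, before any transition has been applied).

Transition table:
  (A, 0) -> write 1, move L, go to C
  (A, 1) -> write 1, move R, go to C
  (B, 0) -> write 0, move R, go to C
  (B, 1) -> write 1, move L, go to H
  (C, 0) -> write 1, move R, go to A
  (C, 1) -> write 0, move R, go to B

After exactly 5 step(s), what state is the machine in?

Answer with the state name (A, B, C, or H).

Answer: C

Derivation:
Step 1: in state A at pos -1, read 0 -> (A,0)->write 1,move L,goto C. Now: state=C, head=-2, tape[-3..3]=0010010 (head:  ^)
Step 2: in state C at pos -2, read 0 -> (C,0)->write 1,move R,goto A. Now: state=A, head=-1, tape[-3..3]=0110010 (head:   ^)
Step 3: in state A at pos -1, read 1 -> (A,1)->write 1,move R,goto C. Now: state=C, head=0, tape[-3..3]=0110010 (head:    ^)
Step 4: in state C at pos 0, read 0 -> (C,0)->write 1,move R,goto A. Now: state=A, head=1, tape[-3..3]=0111010 (head:     ^)
Step 5: in state A at pos 1, read 0 -> (A,0)->write 1,move L,goto C. Now: state=C, head=0, tape[-3..3]=0111110 (head:    ^)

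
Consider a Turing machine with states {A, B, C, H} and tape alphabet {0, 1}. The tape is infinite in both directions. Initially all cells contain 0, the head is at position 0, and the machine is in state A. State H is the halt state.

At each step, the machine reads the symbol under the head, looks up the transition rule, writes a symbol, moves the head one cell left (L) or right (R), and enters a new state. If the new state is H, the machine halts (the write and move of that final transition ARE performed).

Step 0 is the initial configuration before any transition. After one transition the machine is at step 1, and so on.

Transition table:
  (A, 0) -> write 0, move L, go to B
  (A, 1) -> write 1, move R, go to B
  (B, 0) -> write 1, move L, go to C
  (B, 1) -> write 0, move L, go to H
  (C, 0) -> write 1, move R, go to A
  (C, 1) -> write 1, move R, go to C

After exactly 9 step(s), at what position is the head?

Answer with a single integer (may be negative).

Step 1: in state A at pos 0, read 0 -> (A,0)->write 0,move L,goto B. Now: state=B, head=-1, tape[-2..1]=0000 (head:  ^)
Step 2: in state B at pos -1, read 0 -> (B,0)->write 1,move L,goto C. Now: state=C, head=-2, tape[-3..1]=00100 (head:  ^)
Step 3: in state C at pos -2, read 0 -> (C,0)->write 1,move R,goto A. Now: state=A, head=-1, tape[-3..1]=01100 (head:   ^)
Step 4: in state A at pos -1, read 1 -> (A,1)->write 1,move R,goto B. Now: state=B, head=0, tape[-3..1]=01100 (head:    ^)
Step 5: in state B at pos 0, read 0 -> (B,0)->write 1,move L,goto C. Now: state=C, head=-1, tape[-3..1]=01110 (head:   ^)
Step 6: in state C at pos -1, read 1 -> (C,1)->write 1,move R,goto C. Now: state=C, head=0, tape[-3..1]=01110 (head:    ^)
Step 7: in state C at pos 0, read 1 -> (C,1)->write 1,move R,goto C. Now: state=C, head=1, tape[-3..2]=011100 (head:     ^)
Step 8: in state C at pos 1, read 0 -> (C,0)->write 1,move R,goto A. Now: state=A, head=2, tape[-3..3]=0111100 (head:      ^)
Step 9: in state A at pos 2, read 0 -> (A,0)->write 0,move L,goto B. Now: state=B, head=1, tape[-3..3]=0111100 (head:     ^)

Answer: 1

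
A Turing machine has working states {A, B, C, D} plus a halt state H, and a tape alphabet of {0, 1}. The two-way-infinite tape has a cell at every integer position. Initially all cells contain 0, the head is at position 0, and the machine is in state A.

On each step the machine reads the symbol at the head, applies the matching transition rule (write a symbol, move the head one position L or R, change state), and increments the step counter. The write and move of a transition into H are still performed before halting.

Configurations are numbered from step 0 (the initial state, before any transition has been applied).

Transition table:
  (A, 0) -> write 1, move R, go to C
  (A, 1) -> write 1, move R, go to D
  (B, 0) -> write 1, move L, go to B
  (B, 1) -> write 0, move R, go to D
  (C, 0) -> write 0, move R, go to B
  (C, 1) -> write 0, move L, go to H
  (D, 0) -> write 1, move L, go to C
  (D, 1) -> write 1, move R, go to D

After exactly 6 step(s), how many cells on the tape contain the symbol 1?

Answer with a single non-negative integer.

Step 1: in state A at pos 0, read 0 -> (A,0)->write 1,move R,goto C. Now: state=C, head=1, tape[-1..2]=0100 (head:   ^)
Step 2: in state C at pos 1, read 0 -> (C,0)->write 0,move R,goto B. Now: state=B, head=2, tape[-1..3]=01000 (head:    ^)
Step 3: in state B at pos 2, read 0 -> (B,0)->write 1,move L,goto B. Now: state=B, head=1, tape[-1..3]=01010 (head:   ^)
Step 4: in state B at pos 1, read 0 -> (B,0)->write 1,move L,goto B. Now: state=B, head=0, tape[-1..3]=01110 (head:  ^)
Step 5: in state B at pos 0, read 1 -> (B,1)->write 0,move R,goto D. Now: state=D, head=1, tape[-1..3]=00110 (head:   ^)
Step 6: in state D at pos 1, read 1 -> (D,1)->write 1,move R,goto D. Now: state=D, head=2, tape[-1..3]=00110 (head:    ^)
Cells containing 1 after step 6: {1, 2} -> 2 cell(s)

Answer: 2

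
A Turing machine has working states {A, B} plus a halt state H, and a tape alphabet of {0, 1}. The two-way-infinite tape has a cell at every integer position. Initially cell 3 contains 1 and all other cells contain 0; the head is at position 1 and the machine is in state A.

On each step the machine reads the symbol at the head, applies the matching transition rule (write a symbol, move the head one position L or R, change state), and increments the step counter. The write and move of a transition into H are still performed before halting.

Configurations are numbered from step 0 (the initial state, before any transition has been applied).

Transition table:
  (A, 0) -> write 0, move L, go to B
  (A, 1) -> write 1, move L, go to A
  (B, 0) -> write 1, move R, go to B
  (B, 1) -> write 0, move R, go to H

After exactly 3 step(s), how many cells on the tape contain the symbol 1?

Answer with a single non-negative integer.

Step 1: in state A at pos 1, read 0 -> (A,0)->write 0,move L,goto B. Now: state=B, head=0, tape[-1..4]=000010 (head:  ^)
Step 2: in state B at pos 0, read 0 -> (B,0)->write 1,move R,goto B. Now: state=B, head=1, tape[-1..4]=010010 (head:   ^)
Step 3: in state B at pos 1, read 0 -> (B,0)->write 1,move R,goto B. Now: state=B, head=2, tape[-1..4]=011010 (head:    ^)
Cells containing 1 after step 3: {0, 1, 3} -> 3 cell(s)

Answer: 3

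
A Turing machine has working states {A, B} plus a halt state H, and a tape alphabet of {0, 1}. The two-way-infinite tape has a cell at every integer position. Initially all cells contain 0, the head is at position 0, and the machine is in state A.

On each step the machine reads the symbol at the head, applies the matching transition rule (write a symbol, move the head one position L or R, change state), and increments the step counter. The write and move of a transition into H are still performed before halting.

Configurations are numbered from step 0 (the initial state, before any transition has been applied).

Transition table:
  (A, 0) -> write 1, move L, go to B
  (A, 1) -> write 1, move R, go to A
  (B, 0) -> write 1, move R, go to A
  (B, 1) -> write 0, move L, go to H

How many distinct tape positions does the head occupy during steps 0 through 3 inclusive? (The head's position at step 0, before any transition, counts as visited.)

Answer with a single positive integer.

Answer: 3

Derivation:
Step 1: in state A at pos 0, read 0 -> (A,0)->write 1,move L,goto B. Now: state=B, head=-1, tape[-2..1]=0010 (head:  ^)
Step 2: in state B at pos -1, read 0 -> (B,0)->write 1,move R,goto A. Now: state=A, head=0, tape[-2..1]=0110 (head:   ^)
Step 3: in state A at pos 0, read 1 -> (A,1)->write 1,move R,goto A. Now: state=A, head=1, tape[-2..2]=01100 (head:    ^)
Head positions at steps 0..3: starting at 0, distinct positions visited = {-1, 0, 1} -> 3 position(s)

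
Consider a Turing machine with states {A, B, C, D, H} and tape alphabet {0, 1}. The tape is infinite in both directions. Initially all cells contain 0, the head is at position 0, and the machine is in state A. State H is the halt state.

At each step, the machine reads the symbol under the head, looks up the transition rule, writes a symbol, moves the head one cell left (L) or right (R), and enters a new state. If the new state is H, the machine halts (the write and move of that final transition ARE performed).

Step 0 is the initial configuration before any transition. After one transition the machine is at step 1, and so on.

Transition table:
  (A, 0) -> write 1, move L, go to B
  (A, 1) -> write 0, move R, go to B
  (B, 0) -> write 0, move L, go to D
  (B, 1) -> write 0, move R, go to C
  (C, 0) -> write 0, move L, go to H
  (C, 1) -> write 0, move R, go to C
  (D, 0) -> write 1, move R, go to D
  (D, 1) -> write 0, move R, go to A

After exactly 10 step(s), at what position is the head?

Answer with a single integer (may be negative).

Answer: -2

Derivation:
Step 1: in state A at pos 0, read 0 -> (A,0)->write 1,move L,goto B. Now: state=B, head=-1, tape[-2..1]=0010 (head:  ^)
Step 2: in state B at pos -1, read 0 -> (B,0)->write 0,move L,goto D. Now: state=D, head=-2, tape[-3..1]=00010 (head:  ^)
Step 3: in state D at pos -2, read 0 -> (D,0)->write 1,move R,goto D. Now: state=D, head=-1, tape[-3..1]=01010 (head:   ^)
Step 4: in state D at pos -1, read 0 -> (D,0)->write 1,move R,goto D. Now: state=D, head=0, tape[-3..1]=01110 (head:    ^)
Step 5: in state D at pos 0, read 1 -> (D,1)->write 0,move R,goto A. Now: state=A, head=1, tape[-3..2]=011000 (head:     ^)
Step 6: in state A at pos 1, read 0 -> (A,0)->write 1,move L,goto B. Now: state=B, head=0, tape[-3..2]=011010 (head:    ^)
Step 7: in state B at pos 0, read 0 -> (B,0)->write 0,move L,goto D. Now: state=D, head=-1, tape[-3..2]=011010 (head:   ^)
Step 8: in state D at pos -1, read 1 -> (D,1)->write 0,move R,goto A. Now: state=A, head=0, tape[-3..2]=010010 (head:    ^)
Step 9: in state A at pos 0, read 0 -> (A,0)->write 1,move L,goto B. Now: state=B, head=-1, tape[-3..2]=010110 (head:   ^)
Step 10: in state B at pos -1, read 0 -> (B,0)->write 0,move L,goto D. Now: state=D, head=-2, tape[-3..2]=010110 (head:  ^)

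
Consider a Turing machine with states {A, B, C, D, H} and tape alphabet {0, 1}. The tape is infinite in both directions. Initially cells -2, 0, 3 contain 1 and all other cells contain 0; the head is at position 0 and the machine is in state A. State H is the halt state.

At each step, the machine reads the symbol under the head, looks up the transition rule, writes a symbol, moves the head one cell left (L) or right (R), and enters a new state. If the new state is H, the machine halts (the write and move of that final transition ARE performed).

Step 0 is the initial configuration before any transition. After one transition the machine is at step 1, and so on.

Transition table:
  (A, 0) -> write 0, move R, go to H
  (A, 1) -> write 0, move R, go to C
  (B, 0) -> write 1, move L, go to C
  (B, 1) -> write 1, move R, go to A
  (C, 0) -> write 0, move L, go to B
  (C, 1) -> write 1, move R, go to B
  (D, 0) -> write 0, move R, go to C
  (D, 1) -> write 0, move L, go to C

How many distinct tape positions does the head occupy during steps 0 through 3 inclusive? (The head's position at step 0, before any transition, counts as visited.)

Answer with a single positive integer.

Step 1: in state A at pos 0, read 1 -> (A,1)->write 0,move R,goto C. Now: state=C, head=1, tape[-3..4]=01000010 (head:     ^)
Step 2: in state C at pos 1, read 0 -> (C,0)->write 0,move L,goto B. Now: state=B, head=0, tape[-3..4]=01000010 (head:    ^)
Step 3: in state B at pos 0, read 0 -> (B,0)->write 1,move L,goto C. Now: state=C, head=-1, tape[-3..4]=01010010 (head:   ^)
Head positions at steps 0..3: starting at 0, distinct positions visited = {-1, 0, 1} -> 3 position(s)

Answer: 3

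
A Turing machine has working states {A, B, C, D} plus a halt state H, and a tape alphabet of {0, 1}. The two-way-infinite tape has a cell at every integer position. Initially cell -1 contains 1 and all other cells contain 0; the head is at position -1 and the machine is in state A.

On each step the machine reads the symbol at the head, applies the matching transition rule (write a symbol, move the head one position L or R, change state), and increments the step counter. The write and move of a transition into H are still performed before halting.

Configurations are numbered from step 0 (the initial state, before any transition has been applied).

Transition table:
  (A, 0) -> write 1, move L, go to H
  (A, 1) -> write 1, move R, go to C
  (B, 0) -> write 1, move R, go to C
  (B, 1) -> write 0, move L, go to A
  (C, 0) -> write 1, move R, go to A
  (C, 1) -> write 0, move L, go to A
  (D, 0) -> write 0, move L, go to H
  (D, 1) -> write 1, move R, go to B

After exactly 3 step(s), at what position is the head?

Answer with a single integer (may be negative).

Answer: 0

Derivation:
Step 1: in state A at pos -1, read 1 -> (A,1)->write 1,move R,goto C. Now: state=C, head=0, tape[-2..1]=0100 (head:   ^)
Step 2: in state C at pos 0, read 0 -> (C,0)->write 1,move R,goto A. Now: state=A, head=1, tape[-2..2]=01100 (head:    ^)
Step 3: in state A at pos 1, read 0 -> (A,0)->write 1,move L,goto H. Now: state=H, head=0, tape[-2..2]=01110 (head:   ^)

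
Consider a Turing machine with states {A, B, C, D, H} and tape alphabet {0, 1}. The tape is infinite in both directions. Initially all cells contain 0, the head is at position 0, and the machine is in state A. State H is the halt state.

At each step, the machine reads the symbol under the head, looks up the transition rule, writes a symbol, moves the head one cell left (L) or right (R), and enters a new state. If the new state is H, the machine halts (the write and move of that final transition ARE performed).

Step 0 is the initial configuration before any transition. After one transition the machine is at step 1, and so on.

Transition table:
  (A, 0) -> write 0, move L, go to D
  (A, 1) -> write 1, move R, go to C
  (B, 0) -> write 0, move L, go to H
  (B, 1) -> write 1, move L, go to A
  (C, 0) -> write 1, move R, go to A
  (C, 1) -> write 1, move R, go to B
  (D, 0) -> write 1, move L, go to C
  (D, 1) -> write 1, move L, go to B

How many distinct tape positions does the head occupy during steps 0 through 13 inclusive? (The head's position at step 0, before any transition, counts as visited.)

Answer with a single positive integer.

Step 1: in state A at pos 0, read 0 -> (A,0)->write 0,move L,goto D. Now: state=D, head=-1, tape[-2..1]=0000 (head:  ^)
Step 2: in state D at pos -1, read 0 -> (D,0)->write 1,move L,goto C. Now: state=C, head=-2, tape[-3..1]=00100 (head:  ^)
Step 3: in state C at pos -2, read 0 -> (C,0)->write 1,move R,goto A. Now: state=A, head=-1, tape[-3..1]=01100 (head:   ^)
Step 4: in state A at pos -1, read 1 -> (A,1)->write 1,move R,goto C. Now: state=C, head=0, tape[-3..1]=01100 (head:    ^)
Step 5: in state C at pos 0, read 0 -> (C,0)->write 1,move R,goto A. Now: state=A, head=1, tape[-3..2]=011100 (head:     ^)
Step 6: in state A at pos 1, read 0 -> (A,0)->write 0,move L,goto D. Now: state=D, head=0, tape[-3..2]=011100 (head:    ^)
Step 7: in state D at pos 0, read 1 -> (D,1)->write 1,move L,goto B. Now: state=B, head=-1, tape[-3..2]=011100 (head:   ^)
Step 8: in state B at pos -1, read 1 -> (B,1)->write 1,move L,goto A. Now: state=A, head=-2, tape[-3..2]=011100 (head:  ^)
Step 9: in state A at pos -2, read 1 -> (A,1)->write 1,move R,goto C. Now: state=C, head=-1, tape[-3..2]=011100 (head:   ^)
Step 10: in state C at pos -1, read 1 -> (C,1)->write 1,move R,goto B. Now: state=B, head=0, tape[-3..2]=011100 (head:    ^)
Step 11: in state B at pos 0, read 1 -> (B,1)->write 1,move L,goto A. Now: state=A, head=-1, tape[-3..2]=011100 (head:   ^)
Step 12: in state A at pos -1, read 1 -> (A,1)->write 1,move R,goto C. Now: state=C, head=0, tape[-3..2]=011100 (head:    ^)
Step 13: in state C at pos 0, read 1 -> (C,1)->write 1,move R,goto B. Now: state=B, head=1, tape[-3..2]=011100 (head:     ^)
Head positions at steps 0..13: starting at 0, distinct positions visited = {-2, -1, 0, 1} -> 4 position(s)

Answer: 4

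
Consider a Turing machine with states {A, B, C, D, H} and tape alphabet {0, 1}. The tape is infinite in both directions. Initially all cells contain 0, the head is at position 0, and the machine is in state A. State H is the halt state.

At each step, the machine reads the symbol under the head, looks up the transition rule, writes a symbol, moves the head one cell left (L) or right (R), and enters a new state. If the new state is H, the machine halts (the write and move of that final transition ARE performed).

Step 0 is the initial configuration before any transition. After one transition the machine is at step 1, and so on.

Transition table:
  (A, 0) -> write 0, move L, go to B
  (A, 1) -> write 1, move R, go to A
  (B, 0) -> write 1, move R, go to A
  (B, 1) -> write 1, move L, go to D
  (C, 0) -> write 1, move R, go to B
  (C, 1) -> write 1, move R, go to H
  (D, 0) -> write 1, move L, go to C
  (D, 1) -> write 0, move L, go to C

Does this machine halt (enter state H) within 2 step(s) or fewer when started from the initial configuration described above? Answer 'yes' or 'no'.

Answer: no

Derivation:
Step 1: in state A at pos 0, read 0 -> (A,0)->write 0,move L,goto B. Now: state=B, head=-1, tape[-2..1]=0000 (head:  ^)
Step 2: in state B at pos -1, read 0 -> (B,0)->write 1,move R,goto A. Now: state=A, head=0, tape[-2..1]=0100 (head:   ^)
After 2 step(s): state = A (not H) -> not halted within 2 -> no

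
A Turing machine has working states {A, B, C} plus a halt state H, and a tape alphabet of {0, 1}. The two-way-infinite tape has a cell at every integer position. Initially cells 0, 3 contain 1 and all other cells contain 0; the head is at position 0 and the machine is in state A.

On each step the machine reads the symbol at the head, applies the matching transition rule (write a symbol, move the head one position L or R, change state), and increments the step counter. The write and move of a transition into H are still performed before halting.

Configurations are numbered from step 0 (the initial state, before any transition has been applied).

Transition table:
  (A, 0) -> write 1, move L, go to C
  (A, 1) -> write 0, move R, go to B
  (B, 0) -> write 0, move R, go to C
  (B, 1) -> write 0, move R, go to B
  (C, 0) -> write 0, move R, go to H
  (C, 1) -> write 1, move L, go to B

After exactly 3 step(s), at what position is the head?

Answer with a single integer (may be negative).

Step 1: in state A at pos 0, read 1 -> (A,1)->write 0,move R,goto B. Now: state=B, head=1, tape[-1..4]=000010 (head:   ^)
Step 2: in state B at pos 1, read 0 -> (B,0)->write 0,move R,goto C. Now: state=C, head=2, tape[-1..4]=000010 (head:    ^)
Step 3: in state C at pos 2, read 0 -> (C,0)->write 0,move R,goto H. Now: state=H, head=3, tape[-1..4]=000010 (head:     ^)

Answer: 3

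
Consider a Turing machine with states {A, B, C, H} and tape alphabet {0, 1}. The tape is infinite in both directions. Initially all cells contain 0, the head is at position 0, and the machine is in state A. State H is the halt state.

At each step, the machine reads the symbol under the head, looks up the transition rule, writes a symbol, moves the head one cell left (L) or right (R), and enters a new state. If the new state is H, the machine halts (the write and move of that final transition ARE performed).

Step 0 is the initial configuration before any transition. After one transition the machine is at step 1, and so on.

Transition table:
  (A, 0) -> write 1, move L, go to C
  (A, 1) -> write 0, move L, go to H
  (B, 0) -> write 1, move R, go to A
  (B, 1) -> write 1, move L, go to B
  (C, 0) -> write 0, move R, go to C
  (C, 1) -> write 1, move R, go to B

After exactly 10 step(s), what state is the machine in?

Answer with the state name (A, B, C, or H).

Step 1: in state A at pos 0, read 0 -> (A,0)->write 1,move L,goto C. Now: state=C, head=-1, tape[-2..1]=0010 (head:  ^)
Step 2: in state C at pos -1, read 0 -> (C,0)->write 0,move R,goto C. Now: state=C, head=0, tape[-2..1]=0010 (head:   ^)
Step 3: in state C at pos 0, read 1 -> (C,1)->write 1,move R,goto B. Now: state=B, head=1, tape[-2..2]=00100 (head:    ^)
Step 4: in state B at pos 1, read 0 -> (B,0)->write 1,move R,goto A. Now: state=A, head=2, tape[-2..3]=001100 (head:     ^)
Step 5: in state A at pos 2, read 0 -> (A,0)->write 1,move L,goto C. Now: state=C, head=1, tape[-2..3]=001110 (head:    ^)
Step 6: in state C at pos 1, read 1 -> (C,1)->write 1,move R,goto B. Now: state=B, head=2, tape[-2..3]=001110 (head:     ^)
Step 7: in state B at pos 2, read 1 -> (B,1)->write 1,move L,goto B. Now: state=B, head=1, tape[-2..3]=001110 (head:    ^)
Step 8: in state B at pos 1, read 1 -> (B,1)->write 1,move L,goto B. Now: state=B, head=0, tape[-2..3]=001110 (head:   ^)
Step 9: in state B at pos 0, read 1 -> (B,1)->write 1,move L,goto B. Now: state=B, head=-1, tape[-2..3]=001110 (head:  ^)
Step 10: in state B at pos -1, read 0 -> (B,0)->write 1,move R,goto A. Now: state=A, head=0, tape[-2..3]=011110 (head:   ^)

Answer: A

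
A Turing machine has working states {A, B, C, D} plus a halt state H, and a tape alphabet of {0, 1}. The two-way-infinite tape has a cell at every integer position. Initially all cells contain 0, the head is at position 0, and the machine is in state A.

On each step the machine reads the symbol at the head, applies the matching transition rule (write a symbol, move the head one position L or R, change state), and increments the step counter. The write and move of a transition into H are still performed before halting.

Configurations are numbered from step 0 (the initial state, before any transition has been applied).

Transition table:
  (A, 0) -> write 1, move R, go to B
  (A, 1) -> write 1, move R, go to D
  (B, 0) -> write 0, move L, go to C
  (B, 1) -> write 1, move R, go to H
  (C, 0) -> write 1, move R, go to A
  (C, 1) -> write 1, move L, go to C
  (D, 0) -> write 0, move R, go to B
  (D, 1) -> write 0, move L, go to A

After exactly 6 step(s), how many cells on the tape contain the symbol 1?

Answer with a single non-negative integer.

Step 1: in state A at pos 0, read 0 -> (A,0)->write 1,move R,goto B. Now: state=B, head=1, tape[-1..2]=0100 (head:   ^)
Step 2: in state B at pos 1, read 0 -> (B,0)->write 0,move L,goto C. Now: state=C, head=0, tape[-1..2]=0100 (head:  ^)
Step 3: in state C at pos 0, read 1 -> (C,1)->write 1,move L,goto C. Now: state=C, head=-1, tape[-2..2]=00100 (head:  ^)
Step 4: in state C at pos -1, read 0 -> (C,0)->write 1,move R,goto A. Now: state=A, head=0, tape[-2..2]=01100 (head:   ^)
Step 5: in state A at pos 0, read 1 -> (A,1)->write 1,move R,goto D. Now: state=D, head=1, tape[-2..2]=01100 (head:    ^)
Step 6: in state D at pos 1, read 0 -> (D,0)->write 0,move R,goto B. Now: state=B, head=2, tape[-2..3]=011000 (head:     ^)
Cells containing 1 after step 6: {-1, 0} -> 2 cell(s)

Answer: 2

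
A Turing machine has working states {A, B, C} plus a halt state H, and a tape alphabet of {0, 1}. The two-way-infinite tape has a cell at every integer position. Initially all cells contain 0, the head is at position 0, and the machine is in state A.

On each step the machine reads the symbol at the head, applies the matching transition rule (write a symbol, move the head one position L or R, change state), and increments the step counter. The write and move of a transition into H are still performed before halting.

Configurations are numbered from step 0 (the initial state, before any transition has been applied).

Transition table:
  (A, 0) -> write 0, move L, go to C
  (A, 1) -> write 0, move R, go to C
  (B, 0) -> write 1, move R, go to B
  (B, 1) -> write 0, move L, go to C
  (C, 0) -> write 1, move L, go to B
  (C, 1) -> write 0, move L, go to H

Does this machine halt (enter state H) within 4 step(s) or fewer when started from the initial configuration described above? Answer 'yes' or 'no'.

Step 1: in state A at pos 0, read 0 -> (A,0)->write 0,move L,goto C. Now: state=C, head=-1, tape[-2..1]=0000 (head:  ^)
Step 2: in state C at pos -1, read 0 -> (C,0)->write 1,move L,goto B. Now: state=B, head=-2, tape[-3..1]=00100 (head:  ^)
Step 3: in state B at pos -2, read 0 -> (B,0)->write 1,move R,goto B. Now: state=B, head=-1, tape[-3..1]=01100 (head:   ^)
Step 4: in state B at pos -1, read 1 -> (B,1)->write 0,move L,goto C. Now: state=C, head=-2, tape[-3..1]=01000 (head:  ^)
After 4 step(s): state = C (not H) -> not halted within 4 -> no

Answer: no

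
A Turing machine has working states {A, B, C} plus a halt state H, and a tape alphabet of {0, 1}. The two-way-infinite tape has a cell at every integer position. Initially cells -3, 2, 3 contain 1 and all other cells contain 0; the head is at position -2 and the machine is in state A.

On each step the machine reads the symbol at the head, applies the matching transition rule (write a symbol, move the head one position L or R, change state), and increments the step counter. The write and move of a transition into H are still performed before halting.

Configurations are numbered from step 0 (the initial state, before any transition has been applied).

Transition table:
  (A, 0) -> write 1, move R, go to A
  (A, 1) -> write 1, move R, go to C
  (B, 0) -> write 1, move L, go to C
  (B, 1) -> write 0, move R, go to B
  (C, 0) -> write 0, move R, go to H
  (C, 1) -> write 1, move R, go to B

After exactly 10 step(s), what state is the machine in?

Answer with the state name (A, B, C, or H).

Step 1: in state A at pos -2, read 0 -> (A,0)->write 1,move R,goto A. Now: state=A, head=-1, tape[-4..4]=011000110 (head:    ^)
Step 2: in state A at pos -1, read 0 -> (A,0)->write 1,move R,goto A. Now: state=A, head=0, tape[-4..4]=011100110 (head:     ^)
Step 3: in state A at pos 0, read 0 -> (A,0)->write 1,move R,goto A. Now: state=A, head=1, tape[-4..4]=011110110 (head:      ^)
Step 4: in state A at pos 1, read 0 -> (A,0)->write 1,move R,goto A. Now: state=A, head=2, tape[-4..4]=011111110 (head:       ^)
Step 5: in state A at pos 2, read 1 -> (A,1)->write 1,move R,goto C. Now: state=C, head=3, tape[-4..4]=011111110 (head:        ^)
Step 6: in state C at pos 3, read 1 -> (C,1)->write 1,move R,goto B. Now: state=B, head=4, tape[-4..5]=0111111100 (head:         ^)
Step 7: in state B at pos 4, read 0 -> (B,0)->write 1,move L,goto C. Now: state=C, head=3, tape[-4..5]=0111111110 (head:        ^)
Step 8: in state C at pos 3, read 1 -> (C,1)->write 1,move R,goto B. Now: state=B, head=4, tape[-4..5]=0111111110 (head:         ^)
Step 9: in state B at pos 4, read 1 -> (B,1)->write 0,move R,goto B. Now: state=B, head=5, tape[-4..6]=01111111000 (head:          ^)
Step 10: in state B at pos 5, read 0 -> (B,0)->write 1,move L,goto C. Now: state=C, head=4, tape[-4..6]=01111111010 (head:         ^)

Answer: C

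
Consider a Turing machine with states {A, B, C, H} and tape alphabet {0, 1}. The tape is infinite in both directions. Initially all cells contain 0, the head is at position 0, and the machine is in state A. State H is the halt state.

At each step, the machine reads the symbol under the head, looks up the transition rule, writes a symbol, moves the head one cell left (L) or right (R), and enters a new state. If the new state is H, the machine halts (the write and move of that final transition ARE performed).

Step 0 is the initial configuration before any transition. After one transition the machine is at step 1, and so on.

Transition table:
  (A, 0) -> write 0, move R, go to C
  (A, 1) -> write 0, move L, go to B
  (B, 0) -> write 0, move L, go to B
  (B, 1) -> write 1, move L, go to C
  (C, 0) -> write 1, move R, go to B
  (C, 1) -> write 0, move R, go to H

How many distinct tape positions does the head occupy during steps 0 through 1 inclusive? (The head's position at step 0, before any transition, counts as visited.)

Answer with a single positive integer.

Step 1: in state A at pos 0, read 0 -> (A,0)->write 0,move R,goto C. Now: state=C, head=1, tape[-1..2]=0000 (head:   ^)
Head positions at steps 0..1: starting at 0, distinct positions visited = {0, 1} -> 2 position(s)

Answer: 2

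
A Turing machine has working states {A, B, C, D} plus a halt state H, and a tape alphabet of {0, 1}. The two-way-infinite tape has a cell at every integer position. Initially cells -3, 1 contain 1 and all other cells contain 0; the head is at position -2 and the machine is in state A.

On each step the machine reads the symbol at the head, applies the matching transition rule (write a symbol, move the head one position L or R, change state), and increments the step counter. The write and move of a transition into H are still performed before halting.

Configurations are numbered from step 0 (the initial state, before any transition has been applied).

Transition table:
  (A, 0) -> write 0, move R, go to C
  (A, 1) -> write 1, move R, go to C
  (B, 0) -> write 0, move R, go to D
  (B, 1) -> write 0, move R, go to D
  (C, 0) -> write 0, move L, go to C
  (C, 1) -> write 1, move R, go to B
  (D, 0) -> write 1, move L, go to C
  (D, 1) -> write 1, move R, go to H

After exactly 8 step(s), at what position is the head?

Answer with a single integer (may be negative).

Answer: -2

Derivation:
Step 1: in state A at pos -2, read 0 -> (A,0)->write 0,move R,goto C. Now: state=C, head=-1, tape[-4..2]=0100010 (head:    ^)
Step 2: in state C at pos -1, read 0 -> (C,0)->write 0,move L,goto C. Now: state=C, head=-2, tape[-4..2]=0100010 (head:   ^)
Step 3: in state C at pos -2, read 0 -> (C,0)->write 0,move L,goto C. Now: state=C, head=-3, tape[-4..2]=0100010 (head:  ^)
Step 4: in state C at pos -3, read 1 -> (C,1)->write 1,move R,goto B. Now: state=B, head=-2, tape[-4..2]=0100010 (head:   ^)
Step 5: in state B at pos -2, read 0 -> (B,0)->write 0,move R,goto D. Now: state=D, head=-1, tape[-4..2]=0100010 (head:    ^)
Step 6: in state D at pos -1, read 0 -> (D,0)->write 1,move L,goto C. Now: state=C, head=-2, tape[-4..2]=0101010 (head:   ^)
Step 7: in state C at pos -2, read 0 -> (C,0)->write 0,move L,goto C. Now: state=C, head=-3, tape[-4..2]=0101010 (head:  ^)
Step 8: in state C at pos -3, read 1 -> (C,1)->write 1,move R,goto B. Now: state=B, head=-2, tape[-4..2]=0101010 (head:   ^)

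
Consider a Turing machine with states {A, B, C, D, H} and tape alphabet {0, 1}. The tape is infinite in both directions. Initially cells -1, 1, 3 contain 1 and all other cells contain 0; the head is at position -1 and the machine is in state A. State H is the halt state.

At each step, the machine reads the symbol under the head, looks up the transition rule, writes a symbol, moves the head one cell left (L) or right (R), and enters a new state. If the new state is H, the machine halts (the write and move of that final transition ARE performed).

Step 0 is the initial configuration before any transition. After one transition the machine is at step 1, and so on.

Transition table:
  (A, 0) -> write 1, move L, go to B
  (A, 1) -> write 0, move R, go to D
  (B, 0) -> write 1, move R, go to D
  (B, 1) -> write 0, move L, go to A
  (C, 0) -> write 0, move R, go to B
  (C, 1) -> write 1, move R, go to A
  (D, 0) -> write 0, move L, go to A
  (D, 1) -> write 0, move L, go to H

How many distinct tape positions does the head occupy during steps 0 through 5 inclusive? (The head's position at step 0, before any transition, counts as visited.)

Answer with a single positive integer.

Step 1: in state A at pos -1, read 1 -> (A,1)->write 0,move R,goto D. Now: state=D, head=0, tape[-2..4]=0001010 (head:   ^)
Step 2: in state D at pos 0, read 0 -> (D,0)->write 0,move L,goto A. Now: state=A, head=-1, tape[-2..4]=0001010 (head:  ^)
Step 3: in state A at pos -1, read 0 -> (A,0)->write 1,move L,goto B. Now: state=B, head=-2, tape[-3..4]=00101010 (head:  ^)
Step 4: in state B at pos -2, read 0 -> (B,0)->write 1,move R,goto D. Now: state=D, head=-1, tape[-3..4]=01101010 (head:   ^)
Step 5: in state D at pos -1, read 1 -> (D,1)->write 0,move L,goto H. Now: state=H, head=-2, tape[-3..4]=01001010 (head:  ^)
Head positions at steps 0..5: starting at -1, distinct positions visited = {-2, -1, 0} -> 3 position(s)

Answer: 3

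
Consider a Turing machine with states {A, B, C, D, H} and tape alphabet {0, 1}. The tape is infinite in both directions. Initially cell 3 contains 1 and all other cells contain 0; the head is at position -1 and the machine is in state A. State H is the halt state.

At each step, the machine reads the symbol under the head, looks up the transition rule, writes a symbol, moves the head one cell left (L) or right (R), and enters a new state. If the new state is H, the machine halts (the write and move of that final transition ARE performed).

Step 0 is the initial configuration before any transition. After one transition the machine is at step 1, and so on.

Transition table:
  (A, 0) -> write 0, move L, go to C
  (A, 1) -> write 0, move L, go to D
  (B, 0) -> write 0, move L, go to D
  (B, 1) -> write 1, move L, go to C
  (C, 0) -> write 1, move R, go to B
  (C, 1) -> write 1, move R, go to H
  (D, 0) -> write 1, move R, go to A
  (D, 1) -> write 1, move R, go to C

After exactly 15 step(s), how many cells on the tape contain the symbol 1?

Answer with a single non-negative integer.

Answer: 6

Derivation:
Step 1: in state A at pos -1, read 0 -> (A,0)->write 0,move L,goto C. Now: state=C, head=-2, tape[-3..4]=00000010 (head:  ^)
Step 2: in state C at pos -2, read 0 -> (C,0)->write 1,move R,goto B. Now: state=B, head=-1, tape[-3..4]=01000010 (head:   ^)
Step 3: in state B at pos -1, read 0 -> (B,0)->write 0,move L,goto D. Now: state=D, head=-2, tape[-3..4]=01000010 (head:  ^)
Step 4: in state D at pos -2, read 1 -> (D,1)->write 1,move R,goto C. Now: state=C, head=-1, tape[-3..4]=01000010 (head:   ^)
Step 5: in state C at pos -1, read 0 -> (C,0)->write 1,move R,goto B. Now: state=B, head=0, tape[-3..4]=01100010 (head:    ^)
Step 6: in state B at pos 0, read 0 -> (B,0)->write 0,move L,goto D. Now: state=D, head=-1, tape[-3..4]=01100010 (head:   ^)
Step 7: in state D at pos -1, read 1 -> (D,1)->write 1,move R,goto C. Now: state=C, head=0, tape[-3..4]=01100010 (head:    ^)
Step 8: in state C at pos 0, read 0 -> (C,0)->write 1,move R,goto B. Now: state=B, head=1, tape[-3..4]=01110010 (head:     ^)
Step 9: in state B at pos 1, read 0 -> (B,0)->write 0,move L,goto D. Now: state=D, head=0, tape[-3..4]=01110010 (head:    ^)
Step 10: in state D at pos 0, read 1 -> (D,1)->write 1,move R,goto C. Now: state=C, head=1, tape[-3..4]=01110010 (head:     ^)
Step 11: in state C at pos 1, read 0 -> (C,0)->write 1,move R,goto B. Now: state=B, head=2, tape[-3..4]=01111010 (head:      ^)
Step 12: in state B at pos 2, read 0 -> (B,0)->write 0,move L,goto D. Now: state=D, head=1, tape[-3..4]=01111010 (head:     ^)
Step 13: in state D at pos 1, read 1 -> (D,1)->write 1,move R,goto C. Now: state=C, head=2, tape[-3..4]=01111010 (head:      ^)
Step 14: in state C at pos 2, read 0 -> (C,0)->write 1,move R,goto B. Now: state=B, head=3, tape[-3..4]=01111110 (head:       ^)
Step 15: in state B at pos 3, read 1 -> (B,1)->write 1,move L,goto C. Now: state=C, head=2, tape[-3..4]=01111110 (head:      ^)
Cells containing 1 after step 15: {-2, -1, 0, 1, 2, 3} -> 6 cell(s)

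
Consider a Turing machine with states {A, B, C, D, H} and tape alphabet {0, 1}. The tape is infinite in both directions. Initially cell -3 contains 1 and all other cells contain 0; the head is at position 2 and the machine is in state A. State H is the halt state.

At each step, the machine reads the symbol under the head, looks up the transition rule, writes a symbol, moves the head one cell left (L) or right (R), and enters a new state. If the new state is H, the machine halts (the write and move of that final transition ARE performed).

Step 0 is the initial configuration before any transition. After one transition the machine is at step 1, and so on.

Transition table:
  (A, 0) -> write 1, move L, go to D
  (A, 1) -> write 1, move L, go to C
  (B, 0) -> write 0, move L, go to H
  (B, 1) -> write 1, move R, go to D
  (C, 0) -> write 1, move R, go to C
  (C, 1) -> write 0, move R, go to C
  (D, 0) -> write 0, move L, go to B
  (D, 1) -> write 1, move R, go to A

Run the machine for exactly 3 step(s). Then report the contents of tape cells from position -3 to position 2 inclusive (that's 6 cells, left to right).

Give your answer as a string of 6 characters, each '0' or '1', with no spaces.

Step 1: in state A at pos 2, read 0 -> (A,0)->write 1,move L,goto D. Now: state=D, head=1, tape[-4..3]=01000010 (head:      ^)
Step 2: in state D at pos 1, read 0 -> (D,0)->write 0,move L,goto B. Now: state=B, head=0, tape[-4..3]=01000010 (head:     ^)
Step 3: in state B at pos 0, read 0 -> (B,0)->write 0,move L,goto H. Now: state=H, head=-1, tape[-4..3]=01000010 (head:    ^)

Answer: 100001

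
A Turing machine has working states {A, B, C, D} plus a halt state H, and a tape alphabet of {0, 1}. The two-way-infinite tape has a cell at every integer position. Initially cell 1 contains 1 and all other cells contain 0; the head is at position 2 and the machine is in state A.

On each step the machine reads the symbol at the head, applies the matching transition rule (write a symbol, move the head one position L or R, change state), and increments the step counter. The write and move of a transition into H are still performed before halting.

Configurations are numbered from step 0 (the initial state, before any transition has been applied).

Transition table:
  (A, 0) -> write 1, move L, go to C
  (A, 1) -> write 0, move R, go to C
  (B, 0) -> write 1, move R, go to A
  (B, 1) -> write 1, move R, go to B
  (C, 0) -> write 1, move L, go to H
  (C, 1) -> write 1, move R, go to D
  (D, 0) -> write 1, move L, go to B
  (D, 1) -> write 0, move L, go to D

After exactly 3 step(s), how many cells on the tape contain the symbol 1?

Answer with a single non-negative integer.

Step 1: in state A at pos 2, read 0 -> (A,0)->write 1,move L,goto C. Now: state=C, head=1, tape[0..3]=0110 (head:  ^)
Step 2: in state C at pos 1, read 1 -> (C,1)->write 1,move R,goto D. Now: state=D, head=2, tape[0..3]=0110 (head:   ^)
Step 3: in state D at pos 2, read 1 -> (D,1)->write 0,move L,goto D. Now: state=D, head=1, tape[0..3]=0100 (head:  ^)
Cells containing 1 after step 3: {1} -> 1 cell(s)

Answer: 1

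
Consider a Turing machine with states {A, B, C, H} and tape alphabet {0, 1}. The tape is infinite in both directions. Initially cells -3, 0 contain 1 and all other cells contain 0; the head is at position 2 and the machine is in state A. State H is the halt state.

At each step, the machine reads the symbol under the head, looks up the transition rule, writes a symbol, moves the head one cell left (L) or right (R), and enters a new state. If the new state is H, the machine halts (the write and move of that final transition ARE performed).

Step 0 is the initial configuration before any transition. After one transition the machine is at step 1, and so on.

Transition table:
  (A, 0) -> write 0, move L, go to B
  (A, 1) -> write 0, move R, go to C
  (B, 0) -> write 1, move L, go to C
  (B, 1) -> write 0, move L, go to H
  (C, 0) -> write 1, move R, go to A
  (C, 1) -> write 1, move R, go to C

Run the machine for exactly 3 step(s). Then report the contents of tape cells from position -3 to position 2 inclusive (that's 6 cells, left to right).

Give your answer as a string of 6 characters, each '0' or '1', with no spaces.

Step 1: in state A at pos 2, read 0 -> (A,0)->write 0,move L,goto B. Now: state=B, head=1, tape[-4..3]=01001000 (head:      ^)
Step 2: in state B at pos 1, read 0 -> (B,0)->write 1,move L,goto C. Now: state=C, head=0, tape[-4..3]=01001100 (head:     ^)
Step 3: in state C at pos 0, read 1 -> (C,1)->write 1,move R,goto C. Now: state=C, head=1, tape[-4..3]=01001100 (head:      ^)

Answer: 100110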